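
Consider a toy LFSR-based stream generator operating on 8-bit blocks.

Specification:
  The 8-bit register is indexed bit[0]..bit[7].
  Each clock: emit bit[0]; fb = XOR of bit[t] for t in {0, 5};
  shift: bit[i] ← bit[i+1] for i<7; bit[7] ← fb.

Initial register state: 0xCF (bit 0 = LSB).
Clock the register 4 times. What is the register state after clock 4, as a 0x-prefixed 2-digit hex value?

0x1C

reg_0 = 0xCF
clock 1: out=1, reg = 0xE7
clock 2: out=1, reg = 0x73
clock 3: out=1, reg = 0x39
clock 4: out=1, reg = 0x1C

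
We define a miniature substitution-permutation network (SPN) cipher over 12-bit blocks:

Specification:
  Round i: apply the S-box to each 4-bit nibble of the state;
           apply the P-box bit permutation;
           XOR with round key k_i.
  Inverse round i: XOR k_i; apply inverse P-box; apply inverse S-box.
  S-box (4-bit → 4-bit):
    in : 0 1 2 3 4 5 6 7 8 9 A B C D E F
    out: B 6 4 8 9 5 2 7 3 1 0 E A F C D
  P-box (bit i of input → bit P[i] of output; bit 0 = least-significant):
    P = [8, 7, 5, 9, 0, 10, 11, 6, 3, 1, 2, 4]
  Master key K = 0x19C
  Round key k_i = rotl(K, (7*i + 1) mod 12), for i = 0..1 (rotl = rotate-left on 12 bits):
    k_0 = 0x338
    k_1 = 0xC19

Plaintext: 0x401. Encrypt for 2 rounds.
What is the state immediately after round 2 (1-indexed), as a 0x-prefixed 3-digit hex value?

s_0 = plaintext = 0x401
s_1 = Round(s_0, k_0) = 0x7C1
s_2 = Round(s_1, k_1) = 0x8F7

0x8F7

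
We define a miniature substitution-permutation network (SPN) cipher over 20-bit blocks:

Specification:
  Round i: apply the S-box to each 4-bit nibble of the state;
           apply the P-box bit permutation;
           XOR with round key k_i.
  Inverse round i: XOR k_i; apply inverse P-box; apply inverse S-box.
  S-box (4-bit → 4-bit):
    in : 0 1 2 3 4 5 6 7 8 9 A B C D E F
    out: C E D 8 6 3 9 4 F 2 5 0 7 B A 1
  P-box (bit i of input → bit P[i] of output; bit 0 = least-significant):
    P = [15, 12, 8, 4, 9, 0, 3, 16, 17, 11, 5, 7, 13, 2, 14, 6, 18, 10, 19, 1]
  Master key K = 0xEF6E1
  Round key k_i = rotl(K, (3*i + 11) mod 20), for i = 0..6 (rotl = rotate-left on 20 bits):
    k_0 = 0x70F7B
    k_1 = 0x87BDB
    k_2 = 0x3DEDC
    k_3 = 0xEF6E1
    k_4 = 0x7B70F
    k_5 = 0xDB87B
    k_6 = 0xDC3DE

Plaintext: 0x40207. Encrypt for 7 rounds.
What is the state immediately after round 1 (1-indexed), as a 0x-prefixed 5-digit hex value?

s_0 = plaintext = 0x40207
s_1 = Round(s_0, k_0) = 0xC4A93
s_2 = Round(s_1, k_1) = 0x63FEE
s_3 = Round(s_2, k_2) = 0x4CE8F
s_4 = Round(s_3, k_3) = 0x7186C
s_5 = Round(s_4, k_4) = 0xC6CEB
s_6 = Round(s_5, k_5) = 0x2941A
s_7 = Round(s_6, k_6) = 0x04AF1

0xC4A93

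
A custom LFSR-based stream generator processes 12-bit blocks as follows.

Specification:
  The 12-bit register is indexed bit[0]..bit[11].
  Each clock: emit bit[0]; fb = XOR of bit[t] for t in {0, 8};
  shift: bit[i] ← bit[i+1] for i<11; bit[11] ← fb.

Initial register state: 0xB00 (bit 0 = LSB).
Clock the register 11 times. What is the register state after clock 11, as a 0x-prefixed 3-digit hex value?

reg_0 = 0xB00
clock 1: out=0, reg = 0xD80
clock 2: out=0, reg = 0xEC0
clock 3: out=0, reg = 0x760
clock 4: out=0, reg = 0xBB0
clock 5: out=0, reg = 0xDD8
clock 6: out=0, reg = 0xEEC
clock 7: out=0, reg = 0x776
clock 8: out=0, reg = 0xBBB
clock 9: out=1, reg = 0x5DD
clock 10: out=1, reg = 0x2EE
clock 11: out=0, reg = 0x177

0x177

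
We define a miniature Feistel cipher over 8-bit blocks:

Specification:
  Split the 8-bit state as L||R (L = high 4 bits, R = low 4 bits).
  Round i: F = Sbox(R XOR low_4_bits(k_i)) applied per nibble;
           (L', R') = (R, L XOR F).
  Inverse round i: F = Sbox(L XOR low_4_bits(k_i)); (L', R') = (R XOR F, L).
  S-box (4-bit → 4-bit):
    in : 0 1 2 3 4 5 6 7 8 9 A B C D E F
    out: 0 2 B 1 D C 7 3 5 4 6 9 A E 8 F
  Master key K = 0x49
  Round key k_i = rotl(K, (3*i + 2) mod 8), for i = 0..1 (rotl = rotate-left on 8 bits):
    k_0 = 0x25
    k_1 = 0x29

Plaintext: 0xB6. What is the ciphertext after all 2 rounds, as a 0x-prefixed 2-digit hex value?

s_0 = plaintext = 0xB6
s_1 = Round(s_0, k_0) = 0x6A
s_2 = Round(s_1, k_1) = 0xA7

0xA7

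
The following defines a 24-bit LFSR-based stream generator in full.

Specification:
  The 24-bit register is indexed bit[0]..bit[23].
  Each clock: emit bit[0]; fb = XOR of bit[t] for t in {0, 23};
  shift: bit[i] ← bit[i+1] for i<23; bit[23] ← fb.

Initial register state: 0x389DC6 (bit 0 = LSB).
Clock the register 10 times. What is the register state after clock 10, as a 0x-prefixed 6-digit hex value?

reg_0 = 0x389DC6
clock 1: out=0, reg = 0x1C4EE3
clock 2: out=1, reg = 0x8E2771
clock 3: out=1, reg = 0x4713B8
clock 4: out=0, reg = 0x2389DC
clock 5: out=0, reg = 0x11C4EE
clock 6: out=0, reg = 0x08E277
clock 7: out=1, reg = 0x84713B
clock 8: out=1, reg = 0x42389D
clock 9: out=1, reg = 0xA11C4E
clock 10: out=0, reg = 0xD08E27

0xD08E27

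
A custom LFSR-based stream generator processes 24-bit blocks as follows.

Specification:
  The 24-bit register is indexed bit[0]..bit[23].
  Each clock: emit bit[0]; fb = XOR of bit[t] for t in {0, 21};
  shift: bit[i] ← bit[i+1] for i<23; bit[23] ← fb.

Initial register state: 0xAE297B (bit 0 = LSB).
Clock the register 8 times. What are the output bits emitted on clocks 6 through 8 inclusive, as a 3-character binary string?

110

reg_0 = 0xAE297B
clock 1: out=1, reg = 0x5714BD
clock 2: out=1, reg = 0xAB8A5E
clock 3: out=0, reg = 0xD5C52F
clock 4: out=1, reg = 0xEAE297
clock 5: out=1, reg = 0x75714B
clock 6: out=1, reg = 0x3AB8A5
clock 7: out=1, reg = 0x1D5C52
clock 8: out=0, reg = 0x0EAE29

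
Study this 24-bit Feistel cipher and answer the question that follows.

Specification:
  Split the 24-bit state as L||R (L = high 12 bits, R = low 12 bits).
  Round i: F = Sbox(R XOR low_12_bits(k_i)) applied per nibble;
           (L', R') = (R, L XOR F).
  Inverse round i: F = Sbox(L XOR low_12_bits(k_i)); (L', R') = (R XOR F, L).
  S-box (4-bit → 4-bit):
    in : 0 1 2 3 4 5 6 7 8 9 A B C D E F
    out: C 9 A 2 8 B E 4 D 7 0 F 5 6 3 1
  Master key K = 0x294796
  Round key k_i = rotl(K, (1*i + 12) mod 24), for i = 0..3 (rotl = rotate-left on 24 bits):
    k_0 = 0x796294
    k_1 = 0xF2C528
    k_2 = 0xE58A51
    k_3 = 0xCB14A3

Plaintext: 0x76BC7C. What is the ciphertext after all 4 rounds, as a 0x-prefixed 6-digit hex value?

s_0 = plaintext = 0x76BC7C
s_1 = Round(s_0, k_0) = 0xC7C456
s_2 = Round(s_1, k_1) = 0x45653F
s_3 = Round(s_2, k_2) = 0x53F5B5
s_4 = Round(s_3, k_3) = 0x5B5CA1

0x5B5CA1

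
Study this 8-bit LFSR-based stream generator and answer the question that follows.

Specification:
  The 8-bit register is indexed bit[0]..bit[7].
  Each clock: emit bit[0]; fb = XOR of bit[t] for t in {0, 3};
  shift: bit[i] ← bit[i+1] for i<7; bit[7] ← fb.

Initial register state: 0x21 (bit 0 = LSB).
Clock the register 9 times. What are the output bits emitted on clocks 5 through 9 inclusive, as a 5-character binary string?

reg_0 = 0x21
clock 1: out=1, reg = 0x90
clock 2: out=0, reg = 0x48
clock 3: out=0, reg = 0xA4
clock 4: out=0, reg = 0x52
clock 5: out=0, reg = 0x29
clock 6: out=1, reg = 0x14
clock 7: out=0, reg = 0x0A
clock 8: out=0, reg = 0x85
clock 9: out=1, reg = 0xC2

01001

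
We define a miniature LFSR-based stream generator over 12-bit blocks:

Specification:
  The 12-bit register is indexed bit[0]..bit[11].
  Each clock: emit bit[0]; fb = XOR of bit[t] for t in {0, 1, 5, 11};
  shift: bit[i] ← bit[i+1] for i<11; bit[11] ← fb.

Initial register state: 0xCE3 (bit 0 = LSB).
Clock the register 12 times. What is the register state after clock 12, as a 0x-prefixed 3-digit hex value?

reg_0 = 0xCE3
clock 1: out=1, reg = 0x671
clock 2: out=1, reg = 0x338
clock 3: out=0, reg = 0x99C
clock 4: out=0, reg = 0xCCE
clock 5: out=0, reg = 0x667
clock 6: out=1, reg = 0xB33
clock 7: out=1, reg = 0x599
clock 8: out=1, reg = 0xACC
clock 9: out=0, reg = 0xD66
clock 10: out=0, reg = 0xEB3
clock 11: out=1, reg = 0x759
clock 12: out=1, reg = 0xBAC

0xBAC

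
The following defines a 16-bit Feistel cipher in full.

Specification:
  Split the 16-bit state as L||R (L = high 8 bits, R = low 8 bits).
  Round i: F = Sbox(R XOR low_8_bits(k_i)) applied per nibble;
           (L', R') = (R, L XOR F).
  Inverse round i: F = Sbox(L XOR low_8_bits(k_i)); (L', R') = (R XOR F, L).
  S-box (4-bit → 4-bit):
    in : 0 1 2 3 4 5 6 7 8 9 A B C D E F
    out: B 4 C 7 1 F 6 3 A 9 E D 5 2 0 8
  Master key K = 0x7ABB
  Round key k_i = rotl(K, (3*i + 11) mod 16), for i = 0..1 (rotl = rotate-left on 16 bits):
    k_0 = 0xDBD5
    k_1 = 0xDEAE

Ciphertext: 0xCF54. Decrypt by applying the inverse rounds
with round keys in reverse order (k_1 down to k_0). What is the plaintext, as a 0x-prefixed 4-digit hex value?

s_0 = ciphertext = 0xCF54
s_1 = InvRound(s_0, k_1) = 0x30CF
s_2 = InvRound(s_1, k_0) = 0xC030

0xC030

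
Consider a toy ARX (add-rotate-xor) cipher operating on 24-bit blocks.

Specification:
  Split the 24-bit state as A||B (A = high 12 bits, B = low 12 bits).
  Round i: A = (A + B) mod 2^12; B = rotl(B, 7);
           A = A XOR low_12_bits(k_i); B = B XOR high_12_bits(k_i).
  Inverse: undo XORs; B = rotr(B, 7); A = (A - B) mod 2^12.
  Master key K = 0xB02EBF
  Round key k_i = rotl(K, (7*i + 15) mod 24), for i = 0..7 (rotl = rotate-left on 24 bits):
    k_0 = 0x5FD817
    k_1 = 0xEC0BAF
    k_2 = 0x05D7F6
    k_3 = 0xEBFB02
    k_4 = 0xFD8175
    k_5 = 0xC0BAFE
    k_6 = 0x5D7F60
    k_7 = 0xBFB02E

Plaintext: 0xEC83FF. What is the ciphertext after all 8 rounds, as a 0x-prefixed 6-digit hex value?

0xB856AF

s_0 = plaintext = 0xEC83FF
s_1 = Round(s_0, k_0) = 0xAD0A62
s_2 = Round(s_1, k_1) = 0xE9DF93
s_3 = Round(s_2, k_2) = 0x9C69A1
s_4 = Round(s_3, k_3) = 0x865E72
s_5 = Round(s_4, k_4) = 0x7A26AB
s_6 = Round(s_5, k_5) = 0x4B39BE
s_7 = Round(s_6, k_6) = 0x111A9A
s_8 = Round(s_7, k_7) = 0xB856AF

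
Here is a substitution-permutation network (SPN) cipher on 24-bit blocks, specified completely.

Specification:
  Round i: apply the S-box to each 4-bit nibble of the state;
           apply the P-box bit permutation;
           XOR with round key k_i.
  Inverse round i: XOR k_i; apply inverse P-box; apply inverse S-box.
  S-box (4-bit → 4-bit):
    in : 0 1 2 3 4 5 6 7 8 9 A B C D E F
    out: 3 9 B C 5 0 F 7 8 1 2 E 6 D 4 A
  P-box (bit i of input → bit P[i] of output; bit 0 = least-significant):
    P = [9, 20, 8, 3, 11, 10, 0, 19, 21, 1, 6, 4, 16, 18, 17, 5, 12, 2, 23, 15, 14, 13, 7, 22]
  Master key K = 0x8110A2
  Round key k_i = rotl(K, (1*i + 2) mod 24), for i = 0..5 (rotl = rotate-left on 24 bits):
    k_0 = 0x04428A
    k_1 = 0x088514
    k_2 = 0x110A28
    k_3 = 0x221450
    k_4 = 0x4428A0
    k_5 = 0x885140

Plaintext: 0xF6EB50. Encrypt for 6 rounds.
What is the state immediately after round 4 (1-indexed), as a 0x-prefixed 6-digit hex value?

s_0 = plaintext = 0xF6EB50
s_1 = Round(s_0, k_0) = 0xD6F0DC
s_2 = Round(s_1, k_1) = 0xF45CB3
s_3 = Round(s_2, k_2) = 0xD93F63
s_4 = Round(s_3, k_3) = 0x6849EB
s_5 = Round(s_4, k_4) = 0x37C929
s_6 = Round(s_5, k_5) = 0x664FC4

0x6849EB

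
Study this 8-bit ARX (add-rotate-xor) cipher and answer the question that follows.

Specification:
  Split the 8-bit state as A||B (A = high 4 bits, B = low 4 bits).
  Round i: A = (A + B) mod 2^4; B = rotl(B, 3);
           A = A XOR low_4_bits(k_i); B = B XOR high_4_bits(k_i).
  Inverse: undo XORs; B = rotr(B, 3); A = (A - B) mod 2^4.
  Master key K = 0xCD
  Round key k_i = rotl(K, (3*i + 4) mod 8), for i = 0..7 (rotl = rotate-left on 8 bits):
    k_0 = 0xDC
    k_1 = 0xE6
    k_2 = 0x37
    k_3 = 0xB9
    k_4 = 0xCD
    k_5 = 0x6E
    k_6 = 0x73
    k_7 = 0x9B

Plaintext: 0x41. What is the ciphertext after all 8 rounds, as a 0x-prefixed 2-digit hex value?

s_0 = plaintext = 0x41
s_1 = Round(s_0, k_0) = 0x95
s_2 = Round(s_1, k_1) = 0x84
s_3 = Round(s_2, k_2) = 0xB1
s_4 = Round(s_3, k_3) = 0x53
s_5 = Round(s_4, k_4) = 0x55
s_6 = Round(s_5, k_5) = 0x4C
s_7 = Round(s_6, k_6) = 0x31
s_8 = Round(s_7, k_7) = 0xF1

0xF1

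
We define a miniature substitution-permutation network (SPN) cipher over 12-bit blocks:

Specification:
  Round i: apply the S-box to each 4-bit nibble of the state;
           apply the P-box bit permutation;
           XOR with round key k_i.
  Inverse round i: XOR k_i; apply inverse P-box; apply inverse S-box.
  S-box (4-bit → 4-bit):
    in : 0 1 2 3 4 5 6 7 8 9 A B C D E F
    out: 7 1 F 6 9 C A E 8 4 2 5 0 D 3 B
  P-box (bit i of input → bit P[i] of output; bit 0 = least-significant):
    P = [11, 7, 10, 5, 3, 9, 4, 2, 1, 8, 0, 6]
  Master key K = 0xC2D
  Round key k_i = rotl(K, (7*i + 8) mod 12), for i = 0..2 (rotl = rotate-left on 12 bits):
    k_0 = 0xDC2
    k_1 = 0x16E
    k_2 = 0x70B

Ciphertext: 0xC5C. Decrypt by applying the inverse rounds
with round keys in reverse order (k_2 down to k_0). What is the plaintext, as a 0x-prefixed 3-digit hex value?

0xF42

s_0 = ciphertext = 0xC5C
s_1 = InvRound(s_0, k_2) = 0x271
s_2 = InvRound(s_1, k_1) = 0x02C
s_3 = InvRound(s_2, k_0) = 0xF42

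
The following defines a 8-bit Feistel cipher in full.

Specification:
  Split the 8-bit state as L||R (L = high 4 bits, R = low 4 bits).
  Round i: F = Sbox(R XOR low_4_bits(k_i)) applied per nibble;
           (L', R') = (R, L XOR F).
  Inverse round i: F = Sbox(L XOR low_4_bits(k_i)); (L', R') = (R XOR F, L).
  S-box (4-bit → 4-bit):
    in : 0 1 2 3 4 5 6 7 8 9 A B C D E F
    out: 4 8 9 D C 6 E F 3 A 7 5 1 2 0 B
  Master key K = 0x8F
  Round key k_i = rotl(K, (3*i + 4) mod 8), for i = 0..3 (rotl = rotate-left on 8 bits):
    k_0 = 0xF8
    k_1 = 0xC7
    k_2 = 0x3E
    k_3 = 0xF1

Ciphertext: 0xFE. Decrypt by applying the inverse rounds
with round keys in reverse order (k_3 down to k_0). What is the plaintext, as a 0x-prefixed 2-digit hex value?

0x4F

s_0 = ciphertext = 0xFE
s_1 = InvRound(s_0, k_3) = 0xEF
s_2 = InvRound(s_1, k_2) = 0xBE
s_3 = InvRound(s_2, k_1) = 0xFB
s_4 = InvRound(s_3, k_0) = 0x4F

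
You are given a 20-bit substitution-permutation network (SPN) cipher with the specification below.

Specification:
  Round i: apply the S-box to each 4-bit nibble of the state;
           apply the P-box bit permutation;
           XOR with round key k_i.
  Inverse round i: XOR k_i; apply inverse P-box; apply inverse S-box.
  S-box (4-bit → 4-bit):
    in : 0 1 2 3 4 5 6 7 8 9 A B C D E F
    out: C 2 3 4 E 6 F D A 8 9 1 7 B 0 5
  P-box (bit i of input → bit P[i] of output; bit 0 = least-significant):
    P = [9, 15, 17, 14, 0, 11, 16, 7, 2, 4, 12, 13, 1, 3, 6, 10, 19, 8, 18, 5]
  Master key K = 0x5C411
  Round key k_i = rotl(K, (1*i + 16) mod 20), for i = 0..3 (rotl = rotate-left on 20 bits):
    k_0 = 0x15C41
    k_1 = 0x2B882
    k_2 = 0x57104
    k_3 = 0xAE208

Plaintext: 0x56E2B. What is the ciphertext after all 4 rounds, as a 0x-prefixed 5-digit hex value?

0x8A3ED

s_0 = plaintext = 0x56E2B
s_1 = Round(s_0, k_0) = 0x5530A
s_2 = Round(s_1, k_1) = 0x7EB4A
s_3 = Round(s_2, k_2) = 0x83BA0
s_4 = Round(s_3, k_3) = 0x8A3ED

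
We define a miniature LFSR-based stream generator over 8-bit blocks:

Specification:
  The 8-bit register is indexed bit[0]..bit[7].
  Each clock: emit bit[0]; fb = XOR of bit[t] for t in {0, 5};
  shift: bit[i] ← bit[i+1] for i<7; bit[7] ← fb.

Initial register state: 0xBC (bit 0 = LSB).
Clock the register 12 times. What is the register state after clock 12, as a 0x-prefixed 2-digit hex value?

0x03

reg_0 = 0xBC
clock 1: out=0, reg = 0xDE
clock 2: out=0, reg = 0x6F
clock 3: out=1, reg = 0x37
clock 4: out=1, reg = 0x1B
clock 5: out=1, reg = 0x8D
clock 6: out=1, reg = 0xC6
clock 7: out=0, reg = 0x63
clock 8: out=1, reg = 0x31
clock 9: out=1, reg = 0x18
clock 10: out=0, reg = 0x0C
clock 11: out=0, reg = 0x06
clock 12: out=0, reg = 0x03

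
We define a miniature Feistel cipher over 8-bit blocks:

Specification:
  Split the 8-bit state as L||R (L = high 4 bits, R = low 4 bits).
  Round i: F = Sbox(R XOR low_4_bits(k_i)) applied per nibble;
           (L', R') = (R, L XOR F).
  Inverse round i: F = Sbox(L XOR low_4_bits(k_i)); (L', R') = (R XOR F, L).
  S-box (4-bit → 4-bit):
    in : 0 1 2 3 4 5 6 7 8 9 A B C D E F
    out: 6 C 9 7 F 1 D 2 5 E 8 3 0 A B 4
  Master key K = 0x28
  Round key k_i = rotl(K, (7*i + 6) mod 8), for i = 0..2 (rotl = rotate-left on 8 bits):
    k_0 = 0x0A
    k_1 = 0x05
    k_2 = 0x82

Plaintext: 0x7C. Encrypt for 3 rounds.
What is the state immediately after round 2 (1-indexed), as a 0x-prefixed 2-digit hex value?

0xA8

s_0 = plaintext = 0x7C
s_1 = Round(s_0, k_0) = 0xCA
s_2 = Round(s_1, k_1) = 0xA8
s_3 = Round(s_2, k_2) = 0x82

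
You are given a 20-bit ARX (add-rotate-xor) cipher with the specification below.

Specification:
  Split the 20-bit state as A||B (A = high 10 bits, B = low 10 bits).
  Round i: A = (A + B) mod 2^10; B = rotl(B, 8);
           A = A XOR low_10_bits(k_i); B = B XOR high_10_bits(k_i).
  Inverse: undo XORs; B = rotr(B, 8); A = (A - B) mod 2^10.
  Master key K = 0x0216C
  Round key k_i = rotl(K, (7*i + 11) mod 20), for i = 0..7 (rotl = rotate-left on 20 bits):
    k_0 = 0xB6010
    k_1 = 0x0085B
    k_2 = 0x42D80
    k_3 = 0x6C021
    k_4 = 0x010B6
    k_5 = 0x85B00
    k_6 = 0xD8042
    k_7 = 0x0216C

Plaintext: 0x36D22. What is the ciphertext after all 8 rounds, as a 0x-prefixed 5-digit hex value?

s_0 = plaintext = 0x36D22
s_1 = Round(s_0, k_0) = 0x7B490
s_2 = Round(s_1, k_1) = 0x89826
s_3 = Round(s_2, k_2) = 0xF3302
s_4 = Round(s_3, k_3) = 0xBBF70
s_5 = Round(s_4, k_4) = 0xBA4D8
s_6 = Round(s_5, k_5) = 0x30620
s_7 = Round(s_6, k_6) = 0xA8FE8
s_8 = Round(s_7, k_7) = 0xF9CF2

0xF9CF2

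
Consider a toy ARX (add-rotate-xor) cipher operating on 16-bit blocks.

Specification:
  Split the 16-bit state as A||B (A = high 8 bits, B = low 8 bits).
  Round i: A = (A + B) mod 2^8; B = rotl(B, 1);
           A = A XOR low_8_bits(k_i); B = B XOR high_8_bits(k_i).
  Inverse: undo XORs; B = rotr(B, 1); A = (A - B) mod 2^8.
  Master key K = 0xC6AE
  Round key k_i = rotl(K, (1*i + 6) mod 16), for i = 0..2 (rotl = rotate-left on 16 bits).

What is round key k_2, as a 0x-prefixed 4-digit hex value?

0xAEC6

K = 0xC6AE
k_0 = rotl(K, (1*0+6) mod 16) = rotl(K, 6) = 0xABB1
k_1 = rotl(K, (1*1+6) mod 16) = rotl(K, 7) = 0x5763
k_2 = rotl(K, (1*2+6) mod 16) = rotl(K, 8) = 0xAEC6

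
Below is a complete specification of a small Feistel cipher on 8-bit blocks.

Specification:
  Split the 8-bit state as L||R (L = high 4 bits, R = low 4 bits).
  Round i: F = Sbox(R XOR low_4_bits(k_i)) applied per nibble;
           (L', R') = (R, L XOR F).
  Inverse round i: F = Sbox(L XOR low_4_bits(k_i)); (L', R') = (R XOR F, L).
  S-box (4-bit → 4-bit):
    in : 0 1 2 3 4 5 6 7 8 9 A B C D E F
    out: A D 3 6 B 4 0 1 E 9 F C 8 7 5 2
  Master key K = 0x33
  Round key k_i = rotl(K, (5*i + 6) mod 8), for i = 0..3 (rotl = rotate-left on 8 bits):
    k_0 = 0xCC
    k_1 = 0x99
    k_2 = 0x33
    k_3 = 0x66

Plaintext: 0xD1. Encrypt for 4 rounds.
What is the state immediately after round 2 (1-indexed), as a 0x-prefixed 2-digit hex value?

s_0 = plaintext = 0xD1
s_1 = Round(s_0, k_0) = 0x1A
s_2 = Round(s_1, k_1) = 0xA7
s_3 = Round(s_2, k_2) = 0x71
s_4 = Round(s_3, k_3) = 0x16

0xA7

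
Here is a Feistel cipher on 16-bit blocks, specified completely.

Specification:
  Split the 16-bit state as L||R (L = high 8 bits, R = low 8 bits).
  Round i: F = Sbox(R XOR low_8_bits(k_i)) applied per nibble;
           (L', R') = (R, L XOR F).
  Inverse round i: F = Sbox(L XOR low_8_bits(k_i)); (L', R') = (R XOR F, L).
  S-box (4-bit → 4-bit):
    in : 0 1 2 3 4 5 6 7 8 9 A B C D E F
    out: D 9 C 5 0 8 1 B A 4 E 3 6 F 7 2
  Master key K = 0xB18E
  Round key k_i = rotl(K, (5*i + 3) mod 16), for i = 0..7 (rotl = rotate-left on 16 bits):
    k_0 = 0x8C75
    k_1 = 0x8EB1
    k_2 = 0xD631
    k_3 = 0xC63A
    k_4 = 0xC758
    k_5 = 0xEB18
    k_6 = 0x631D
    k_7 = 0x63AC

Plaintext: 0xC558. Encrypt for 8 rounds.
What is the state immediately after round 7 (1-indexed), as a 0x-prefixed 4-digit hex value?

0x5A5F

s_0 = plaintext = 0xC558
s_1 = Round(s_0, k_0) = 0x580A
s_2 = Round(s_1, k_1) = 0x0A6B
s_3 = Round(s_2, k_2) = 0x6B84
s_4 = Round(s_3, k_3) = 0x845C
s_5 = Round(s_4, k_4) = 0x5C54
s_6 = Round(s_5, k_5) = 0x545A
s_7 = Round(s_6, k_6) = 0x5A5F
s_8 = Round(s_7, k_7) = 0x5F7F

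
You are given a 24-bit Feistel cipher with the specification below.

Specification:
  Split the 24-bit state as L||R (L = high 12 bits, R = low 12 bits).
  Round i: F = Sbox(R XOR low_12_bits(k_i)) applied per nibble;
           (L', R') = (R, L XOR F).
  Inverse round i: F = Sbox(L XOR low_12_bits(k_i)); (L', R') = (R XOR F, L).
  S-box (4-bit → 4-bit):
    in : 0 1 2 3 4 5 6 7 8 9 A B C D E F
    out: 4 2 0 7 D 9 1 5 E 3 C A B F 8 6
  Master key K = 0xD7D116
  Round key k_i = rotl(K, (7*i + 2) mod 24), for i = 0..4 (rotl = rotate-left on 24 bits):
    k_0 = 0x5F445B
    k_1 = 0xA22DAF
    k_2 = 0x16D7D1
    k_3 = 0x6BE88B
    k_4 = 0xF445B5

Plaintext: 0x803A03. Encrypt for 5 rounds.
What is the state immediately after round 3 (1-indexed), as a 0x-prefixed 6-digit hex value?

0x57305D

s_0 = plaintext = 0x803A03
s_1 = Round(s_0, k_0) = 0xA0309D
s_2 = Round(s_1, k_1) = 0x09D573
s_3 = Round(s_2, k_2) = 0x57305D
s_4 = Round(s_3, k_3) = 0x05DB82
s_5 = Round(s_4, k_4) = 0xB82828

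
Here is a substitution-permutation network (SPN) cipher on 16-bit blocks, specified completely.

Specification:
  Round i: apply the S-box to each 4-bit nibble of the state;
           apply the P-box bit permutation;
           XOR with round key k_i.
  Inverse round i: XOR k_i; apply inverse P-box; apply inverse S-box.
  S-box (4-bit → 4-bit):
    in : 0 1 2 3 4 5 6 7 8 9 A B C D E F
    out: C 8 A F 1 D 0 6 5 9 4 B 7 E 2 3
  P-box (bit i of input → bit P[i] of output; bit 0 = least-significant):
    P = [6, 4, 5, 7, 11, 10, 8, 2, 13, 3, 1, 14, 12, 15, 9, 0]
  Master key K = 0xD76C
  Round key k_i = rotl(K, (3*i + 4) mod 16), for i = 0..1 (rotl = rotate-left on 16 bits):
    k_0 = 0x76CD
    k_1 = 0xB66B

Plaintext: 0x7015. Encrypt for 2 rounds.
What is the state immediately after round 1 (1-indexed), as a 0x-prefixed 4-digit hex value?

0xB42B

s_0 = plaintext = 0x7015
s_1 = Round(s_0, k_0) = 0xB42B
s_2 = Round(s_1, k_1) = 0x02BE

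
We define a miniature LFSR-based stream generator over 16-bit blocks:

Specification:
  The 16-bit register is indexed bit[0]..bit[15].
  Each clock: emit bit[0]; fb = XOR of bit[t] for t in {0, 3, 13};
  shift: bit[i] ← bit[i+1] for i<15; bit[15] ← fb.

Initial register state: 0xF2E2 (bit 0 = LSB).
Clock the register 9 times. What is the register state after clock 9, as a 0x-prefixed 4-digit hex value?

reg_0 = 0xF2E2
clock 1: out=0, reg = 0xF971
clock 2: out=1, reg = 0x7CB8
clock 3: out=0, reg = 0x3E5C
clock 4: out=0, reg = 0x1F2E
clock 5: out=0, reg = 0x8F97
clock 6: out=1, reg = 0xC7CB
clock 7: out=1, reg = 0x63E5
clock 8: out=1, reg = 0x31F2
clock 9: out=0, reg = 0x98F9

0x98F9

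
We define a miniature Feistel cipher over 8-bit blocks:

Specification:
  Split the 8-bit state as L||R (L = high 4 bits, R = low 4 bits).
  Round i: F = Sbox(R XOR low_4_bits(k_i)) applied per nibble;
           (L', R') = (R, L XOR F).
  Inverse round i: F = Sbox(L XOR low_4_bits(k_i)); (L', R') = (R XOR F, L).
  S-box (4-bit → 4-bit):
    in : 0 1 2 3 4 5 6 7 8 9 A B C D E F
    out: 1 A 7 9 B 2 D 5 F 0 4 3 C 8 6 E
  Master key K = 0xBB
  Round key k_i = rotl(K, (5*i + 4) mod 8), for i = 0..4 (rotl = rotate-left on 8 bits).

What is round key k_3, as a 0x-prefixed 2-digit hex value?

0xDD

K = 0xBB
k_0 = rotl(K, (5*0+4) mod 8) = rotl(K, 4) = 0xBB
k_1 = rotl(K, (5*1+4) mod 8) = rotl(K, 1) = 0x77
k_2 = rotl(K, (5*2+4) mod 8) = rotl(K, 6) = 0xEE
k_3 = rotl(K, (5*3+4) mod 8) = rotl(K, 3) = 0xDD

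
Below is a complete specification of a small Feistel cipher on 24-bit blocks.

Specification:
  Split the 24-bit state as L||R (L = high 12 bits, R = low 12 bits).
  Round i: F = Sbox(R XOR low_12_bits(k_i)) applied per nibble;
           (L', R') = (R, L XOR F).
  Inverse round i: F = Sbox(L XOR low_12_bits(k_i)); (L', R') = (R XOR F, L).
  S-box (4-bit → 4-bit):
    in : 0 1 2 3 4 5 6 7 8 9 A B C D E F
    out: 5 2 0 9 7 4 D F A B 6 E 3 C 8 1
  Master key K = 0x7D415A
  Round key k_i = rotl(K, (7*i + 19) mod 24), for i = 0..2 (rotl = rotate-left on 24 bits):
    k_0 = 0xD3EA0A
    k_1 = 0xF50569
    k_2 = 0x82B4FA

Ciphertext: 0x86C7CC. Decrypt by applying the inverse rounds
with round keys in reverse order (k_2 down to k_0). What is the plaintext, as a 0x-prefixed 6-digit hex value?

0x102A46

s_0 = ciphertext = 0x86C7CC
s_1 = InvRound(s_0, k_2) = 0x47186C
s_2 = InvRound(s_1, k_1) = 0xA46471
s_3 = InvRound(s_2, k_0) = 0x102A46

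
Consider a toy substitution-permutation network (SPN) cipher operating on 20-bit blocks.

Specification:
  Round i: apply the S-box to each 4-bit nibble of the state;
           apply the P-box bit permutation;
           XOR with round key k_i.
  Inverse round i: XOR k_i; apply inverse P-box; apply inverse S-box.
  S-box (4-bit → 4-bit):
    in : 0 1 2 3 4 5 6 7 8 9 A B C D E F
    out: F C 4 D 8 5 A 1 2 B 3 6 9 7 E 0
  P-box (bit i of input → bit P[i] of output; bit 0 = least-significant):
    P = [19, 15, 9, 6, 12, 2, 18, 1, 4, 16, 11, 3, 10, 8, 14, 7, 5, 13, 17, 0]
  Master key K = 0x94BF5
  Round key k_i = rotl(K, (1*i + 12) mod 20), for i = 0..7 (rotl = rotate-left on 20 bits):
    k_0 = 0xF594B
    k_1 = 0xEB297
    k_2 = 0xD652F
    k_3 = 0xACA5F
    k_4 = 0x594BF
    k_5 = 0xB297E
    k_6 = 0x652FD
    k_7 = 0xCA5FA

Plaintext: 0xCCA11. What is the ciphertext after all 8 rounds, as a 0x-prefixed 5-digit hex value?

0x4FD67

s_0 = plaintext = 0xCCA11
s_1 = Round(s_0, k_0) = 0xA5FB8
s_2 = Round(s_1, k_1) = 0xA56B3
s_3 = Round(s_2, k_2) = 0x00343
s_4 = Round(s_3, k_3) = 0x0A5A4
s_5 = Round(s_4, k_4) = 0x7A9CA
s_6 = Round(s_5, k_5) = 0x2BC44
s_7 = Round(s_6, k_6) = 0x413A7
s_8 = Round(s_7, k_7) = 0x4FD67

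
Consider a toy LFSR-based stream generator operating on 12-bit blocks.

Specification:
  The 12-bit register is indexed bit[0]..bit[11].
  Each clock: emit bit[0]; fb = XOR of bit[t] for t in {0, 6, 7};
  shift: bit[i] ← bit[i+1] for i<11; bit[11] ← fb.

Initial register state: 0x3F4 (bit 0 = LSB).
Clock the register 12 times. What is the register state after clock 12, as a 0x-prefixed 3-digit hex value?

0x37C

reg_0 = 0x3F4
clock 1: out=0, reg = 0x1FA
clock 2: out=0, reg = 0x0FD
clock 3: out=1, reg = 0x87E
clock 4: out=0, reg = 0xC3F
clock 5: out=1, reg = 0xE1F
clock 6: out=1, reg = 0xF0F
clock 7: out=1, reg = 0xF87
clock 8: out=1, reg = 0x7C3
clock 9: out=1, reg = 0xBE1
clock 10: out=1, reg = 0xDF0
clock 11: out=0, reg = 0x6F8
clock 12: out=0, reg = 0x37C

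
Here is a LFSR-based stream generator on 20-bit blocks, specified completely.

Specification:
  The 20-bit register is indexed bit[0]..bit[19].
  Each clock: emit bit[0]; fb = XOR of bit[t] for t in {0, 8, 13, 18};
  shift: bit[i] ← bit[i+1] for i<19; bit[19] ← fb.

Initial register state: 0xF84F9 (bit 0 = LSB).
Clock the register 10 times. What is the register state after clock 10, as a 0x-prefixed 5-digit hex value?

reg_0 = 0xF84F9
clock 1: out=1, reg = 0x7C27C
clock 2: out=0, reg = 0xBE13E
clock 3: out=0, reg = 0x5F09F
clock 4: out=1, reg = 0xAF84F
clock 5: out=1, reg = 0x57C27
clock 6: out=1, reg = 0xABE13
clock 7: out=1, reg = 0x55F09
clock 8: out=1, reg = 0xAAF84
clock 9: out=0, reg = 0x557C2
clock 10: out=0, reg = 0x2ABE1

0x2ABE1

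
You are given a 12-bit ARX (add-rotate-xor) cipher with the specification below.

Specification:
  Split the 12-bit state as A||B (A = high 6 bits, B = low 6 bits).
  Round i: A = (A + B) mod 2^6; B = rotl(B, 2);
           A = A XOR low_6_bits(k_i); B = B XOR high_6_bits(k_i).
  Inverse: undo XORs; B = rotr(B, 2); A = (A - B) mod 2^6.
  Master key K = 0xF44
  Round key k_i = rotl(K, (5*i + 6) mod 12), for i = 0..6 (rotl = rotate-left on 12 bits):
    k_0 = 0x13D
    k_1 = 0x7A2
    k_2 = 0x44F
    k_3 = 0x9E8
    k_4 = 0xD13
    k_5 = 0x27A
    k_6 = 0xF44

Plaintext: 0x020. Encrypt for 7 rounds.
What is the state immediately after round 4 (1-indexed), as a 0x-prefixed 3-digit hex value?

s_0 = plaintext = 0x020
s_1 = Round(s_0, k_0) = 0x746
s_2 = Round(s_1, k_1) = 0x046
s_3 = Round(s_2, k_2) = 0x209
s_4 = Round(s_3, k_3) = 0xE43
s_5 = Round(s_4, k_4) = 0xBF8
s_6 = Round(s_5, k_5) = 0x76A
s_7 = Round(s_6, k_6) = 0x0D7

0xE43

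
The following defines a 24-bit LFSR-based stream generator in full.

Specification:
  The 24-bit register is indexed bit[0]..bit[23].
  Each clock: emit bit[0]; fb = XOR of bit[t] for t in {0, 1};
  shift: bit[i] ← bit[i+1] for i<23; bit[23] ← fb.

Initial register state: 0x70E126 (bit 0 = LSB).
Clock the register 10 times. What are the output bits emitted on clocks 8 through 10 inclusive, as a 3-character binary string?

reg_0 = 0x70E126
clock 1: out=0, reg = 0xB87093
clock 2: out=1, reg = 0x5C3849
clock 3: out=1, reg = 0xAE1C24
clock 4: out=0, reg = 0x570E12
clock 5: out=0, reg = 0xAB8709
clock 6: out=1, reg = 0xD5C384
clock 7: out=0, reg = 0x6AE1C2
clock 8: out=0, reg = 0xB570E1
clock 9: out=1, reg = 0xDAB870
clock 10: out=0, reg = 0x6D5C38

010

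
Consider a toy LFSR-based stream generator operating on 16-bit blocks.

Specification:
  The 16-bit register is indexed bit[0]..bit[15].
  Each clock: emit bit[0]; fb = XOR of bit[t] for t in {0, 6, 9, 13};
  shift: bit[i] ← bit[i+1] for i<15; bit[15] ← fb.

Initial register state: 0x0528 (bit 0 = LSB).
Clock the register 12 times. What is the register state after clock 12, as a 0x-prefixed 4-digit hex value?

reg_0 = 0x0528
clock 1: out=0, reg = 0x0294
clock 2: out=0, reg = 0x814A
clock 3: out=0, reg = 0xC0A5
clock 4: out=1, reg = 0xE052
clock 5: out=0, reg = 0x7029
clock 6: out=1, reg = 0x3814
clock 7: out=0, reg = 0x9C0A
clock 8: out=0, reg = 0x4E05
clock 9: out=1, reg = 0x2702
clock 10: out=0, reg = 0x1381
clock 11: out=1, reg = 0x09C0
clock 12: out=0, reg = 0x84E0

0x84E0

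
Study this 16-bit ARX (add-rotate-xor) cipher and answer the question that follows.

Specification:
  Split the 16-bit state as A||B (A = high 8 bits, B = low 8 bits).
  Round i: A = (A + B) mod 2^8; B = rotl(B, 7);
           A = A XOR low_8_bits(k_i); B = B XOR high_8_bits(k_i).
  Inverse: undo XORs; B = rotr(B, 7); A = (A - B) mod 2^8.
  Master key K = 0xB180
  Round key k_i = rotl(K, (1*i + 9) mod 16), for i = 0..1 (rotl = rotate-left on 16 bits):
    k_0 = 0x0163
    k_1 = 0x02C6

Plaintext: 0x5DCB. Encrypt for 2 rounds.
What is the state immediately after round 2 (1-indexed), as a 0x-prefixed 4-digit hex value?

0xE970

s_0 = plaintext = 0x5DCB
s_1 = Round(s_0, k_0) = 0x4BE4
s_2 = Round(s_1, k_1) = 0xE970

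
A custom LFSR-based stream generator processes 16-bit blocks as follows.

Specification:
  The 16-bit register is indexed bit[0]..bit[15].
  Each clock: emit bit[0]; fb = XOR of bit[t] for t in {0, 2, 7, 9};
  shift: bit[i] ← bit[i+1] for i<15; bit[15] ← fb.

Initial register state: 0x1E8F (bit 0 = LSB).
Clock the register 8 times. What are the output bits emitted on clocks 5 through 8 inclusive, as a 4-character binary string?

0001

reg_0 = 0x1E8F
clock 1: out=1, reg = 0x0F47
clock 2: out=1, reg = 0x87A3
clock 3: out=1, reg = 0xC3D1
clock 4: out=1, reg = 0xE1E8
clock 5: out=0, reg = 0xF0F4
clock 6: out=0, reg = 0x787A
clock 7: out=0, reg = 0x3C3D
clock 8: out=1, reg = 0x1E1E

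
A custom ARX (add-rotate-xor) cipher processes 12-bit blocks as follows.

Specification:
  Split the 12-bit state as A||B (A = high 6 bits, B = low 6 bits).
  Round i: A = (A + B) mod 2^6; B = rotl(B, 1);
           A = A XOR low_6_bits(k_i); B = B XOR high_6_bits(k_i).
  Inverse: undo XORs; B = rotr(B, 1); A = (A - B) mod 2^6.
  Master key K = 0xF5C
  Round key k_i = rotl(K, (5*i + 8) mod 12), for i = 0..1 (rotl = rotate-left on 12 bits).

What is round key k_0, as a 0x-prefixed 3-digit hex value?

K = 0xF5C
k_0 = rotl(K, (5*0+8) mod 12) = rotl(K, 8) = 0xCF5

0xCF5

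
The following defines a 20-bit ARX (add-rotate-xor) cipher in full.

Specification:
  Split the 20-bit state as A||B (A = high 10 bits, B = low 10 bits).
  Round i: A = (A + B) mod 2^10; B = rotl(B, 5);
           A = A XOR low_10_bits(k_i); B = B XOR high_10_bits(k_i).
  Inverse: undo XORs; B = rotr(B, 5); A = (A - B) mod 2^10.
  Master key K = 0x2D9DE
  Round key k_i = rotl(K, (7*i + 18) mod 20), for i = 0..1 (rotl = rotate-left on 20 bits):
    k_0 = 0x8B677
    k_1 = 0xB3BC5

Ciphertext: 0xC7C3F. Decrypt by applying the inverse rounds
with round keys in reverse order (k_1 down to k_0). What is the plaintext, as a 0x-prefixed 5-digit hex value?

s_0 = ciphertext = 0xC7C3F
s_1 = InvRound(s_0, k_1) = 0xA8E37
s_2 = InvRound(s_1, k_0) = 0x65340

0x65340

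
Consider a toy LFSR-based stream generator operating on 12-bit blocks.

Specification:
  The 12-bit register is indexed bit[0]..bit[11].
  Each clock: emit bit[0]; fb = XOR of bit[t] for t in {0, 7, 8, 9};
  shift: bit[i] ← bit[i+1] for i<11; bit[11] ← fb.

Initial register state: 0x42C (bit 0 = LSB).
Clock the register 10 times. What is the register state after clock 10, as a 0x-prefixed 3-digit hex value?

0x749

reg_0 = 0x42C
clock 1: out=0, reg = 0x216
clock 2: out=0, reg = 0x90B
clock 3: out=1, reg = 0x485
clock 4: out=1, reg = 0x242
clock 5: out=0, reg = 0x921
clock 6: out=1, reg = 0x490
clock 7: out=0, reg = 0xA48
clock 8: out=0, reg = 0xD24
clock 9: out=0, reg = 0xE92
clock 10: out=0, reg = 0x749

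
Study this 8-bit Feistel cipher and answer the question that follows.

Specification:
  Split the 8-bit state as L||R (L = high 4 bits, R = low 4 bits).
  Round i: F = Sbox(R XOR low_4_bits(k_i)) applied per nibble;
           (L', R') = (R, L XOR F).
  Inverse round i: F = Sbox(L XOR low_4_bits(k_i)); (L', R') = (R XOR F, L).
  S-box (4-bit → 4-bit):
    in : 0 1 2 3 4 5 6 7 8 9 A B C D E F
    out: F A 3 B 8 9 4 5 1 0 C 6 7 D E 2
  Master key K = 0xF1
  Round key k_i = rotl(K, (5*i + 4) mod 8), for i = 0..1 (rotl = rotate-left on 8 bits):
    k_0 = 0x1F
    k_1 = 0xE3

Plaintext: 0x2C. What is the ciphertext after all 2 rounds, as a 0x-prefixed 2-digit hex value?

0x90

s_0 = plaintext = 0x2C
s_1 = Round(s_0, k_0) = 0xC9
s_2 = Round(s_1, k_1) = 0x90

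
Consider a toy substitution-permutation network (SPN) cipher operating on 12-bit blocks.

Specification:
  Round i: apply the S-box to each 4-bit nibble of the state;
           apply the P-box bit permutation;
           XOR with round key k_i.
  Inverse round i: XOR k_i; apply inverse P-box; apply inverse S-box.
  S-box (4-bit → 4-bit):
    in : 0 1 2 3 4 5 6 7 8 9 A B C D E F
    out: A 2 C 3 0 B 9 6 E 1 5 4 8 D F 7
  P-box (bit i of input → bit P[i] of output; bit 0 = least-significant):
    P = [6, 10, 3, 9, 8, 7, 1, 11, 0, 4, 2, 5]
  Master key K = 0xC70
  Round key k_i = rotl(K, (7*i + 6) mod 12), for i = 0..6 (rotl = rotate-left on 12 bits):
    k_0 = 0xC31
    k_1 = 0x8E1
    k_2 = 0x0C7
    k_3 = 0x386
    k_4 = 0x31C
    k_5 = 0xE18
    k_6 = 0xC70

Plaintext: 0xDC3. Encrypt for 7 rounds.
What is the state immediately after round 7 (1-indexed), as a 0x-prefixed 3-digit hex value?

0x39C

s_0 = plaintext = 0xDC3
s_1 = Round(s_0, k_0) = 0x054
s_2 = Round(s_1, k_1) = 0x151
s_3 = Round(s_2, k_2) = 0xD57
s_4 = Round(s_3, k_3) = 0xE2B
s_5 = Round(s_4, k_4) = 0xB23
s_6 = Round(s_5, k_5) = 0x25E
s_7 = Round(s_6, k_6) = 0x39C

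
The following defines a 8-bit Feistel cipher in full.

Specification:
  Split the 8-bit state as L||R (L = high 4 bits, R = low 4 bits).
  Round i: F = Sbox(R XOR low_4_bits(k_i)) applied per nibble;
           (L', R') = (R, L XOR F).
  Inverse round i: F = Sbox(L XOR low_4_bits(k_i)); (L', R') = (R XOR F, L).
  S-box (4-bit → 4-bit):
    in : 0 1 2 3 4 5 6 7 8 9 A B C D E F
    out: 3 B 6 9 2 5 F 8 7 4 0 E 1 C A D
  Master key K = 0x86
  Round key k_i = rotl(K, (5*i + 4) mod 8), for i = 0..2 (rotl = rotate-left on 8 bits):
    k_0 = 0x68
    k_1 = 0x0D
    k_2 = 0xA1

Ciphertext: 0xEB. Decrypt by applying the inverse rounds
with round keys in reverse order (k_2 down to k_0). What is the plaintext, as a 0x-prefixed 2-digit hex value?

0x10

s_0 = ciphertext = 0xEB
s_1 = InvRound(s_0, k_2) = 0x6E
s_2 = InvRound(s_1, k_1) = 0x06
s_3 = InvRound(s_2, k_0) = 0x10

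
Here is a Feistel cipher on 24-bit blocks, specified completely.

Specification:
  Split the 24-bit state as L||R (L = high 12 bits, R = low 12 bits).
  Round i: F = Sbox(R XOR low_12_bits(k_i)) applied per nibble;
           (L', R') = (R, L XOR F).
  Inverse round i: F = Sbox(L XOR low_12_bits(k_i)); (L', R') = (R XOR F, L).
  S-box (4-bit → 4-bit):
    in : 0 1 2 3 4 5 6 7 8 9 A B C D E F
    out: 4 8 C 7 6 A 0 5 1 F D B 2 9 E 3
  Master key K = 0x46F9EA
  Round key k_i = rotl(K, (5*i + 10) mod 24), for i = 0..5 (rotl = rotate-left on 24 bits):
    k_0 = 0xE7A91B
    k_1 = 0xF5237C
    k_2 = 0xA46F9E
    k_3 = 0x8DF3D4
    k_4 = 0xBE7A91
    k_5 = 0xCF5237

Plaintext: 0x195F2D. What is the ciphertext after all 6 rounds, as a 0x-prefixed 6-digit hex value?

0xA616D5

s_0 = plaintext = 0x195F2D
s_1 = Round(s_0, k_0) = 0xF2D1E5
s_2 = Round(s_1, k_1) = 0x1E53D2
s_3 = Round(s_2, k_2) = 0x3D2387
s_4 = Round(s_3, k_3) = 0x387775
s_5 = Round(s_4, k_4) = 0x775A61
s_6 = Round(s_5, k_5) = 0xA616D5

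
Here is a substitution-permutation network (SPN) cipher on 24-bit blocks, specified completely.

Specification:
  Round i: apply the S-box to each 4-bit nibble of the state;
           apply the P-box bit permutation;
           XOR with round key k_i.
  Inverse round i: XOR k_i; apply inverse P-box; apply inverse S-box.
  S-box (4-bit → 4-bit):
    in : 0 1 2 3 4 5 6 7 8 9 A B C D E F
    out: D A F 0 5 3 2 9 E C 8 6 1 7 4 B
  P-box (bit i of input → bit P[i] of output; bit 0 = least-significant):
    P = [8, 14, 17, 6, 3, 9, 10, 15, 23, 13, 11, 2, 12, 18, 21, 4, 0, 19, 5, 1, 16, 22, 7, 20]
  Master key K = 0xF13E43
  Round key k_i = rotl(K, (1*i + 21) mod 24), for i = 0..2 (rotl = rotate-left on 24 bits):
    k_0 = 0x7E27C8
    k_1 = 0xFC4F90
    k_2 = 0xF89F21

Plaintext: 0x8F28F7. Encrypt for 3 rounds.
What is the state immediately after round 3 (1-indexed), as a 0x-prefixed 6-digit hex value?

0x718DA0

s_0 = plaintext = 0x8F28F7
s_1 = Round(s_0, k_0) = 0x029C17
s_2 = Round(s_1, k_1) = 0x45CC63
s_3 = Round(s_2, k_2) = 0x718DA0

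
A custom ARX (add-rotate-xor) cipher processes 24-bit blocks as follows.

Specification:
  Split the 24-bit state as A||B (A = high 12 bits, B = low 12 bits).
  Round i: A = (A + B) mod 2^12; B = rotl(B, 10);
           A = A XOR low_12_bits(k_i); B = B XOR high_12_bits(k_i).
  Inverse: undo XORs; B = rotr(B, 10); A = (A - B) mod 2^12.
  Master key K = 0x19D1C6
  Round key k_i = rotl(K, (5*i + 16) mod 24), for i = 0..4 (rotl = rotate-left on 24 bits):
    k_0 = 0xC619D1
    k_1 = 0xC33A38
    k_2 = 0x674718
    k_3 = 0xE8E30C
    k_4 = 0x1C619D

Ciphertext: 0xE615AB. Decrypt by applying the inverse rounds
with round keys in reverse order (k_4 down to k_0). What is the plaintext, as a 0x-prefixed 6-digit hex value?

s_0 = ciphertext = 0xE615AB
s_1 = InvRound(s_0, k_4) = 0xE471B5
s_2 = InvRound(s_1, k_3) = 0x05CCEF
s_3 = InvRound(s_2, k_2) = 0xCD6A6E
s_4 = InvRound(s_3, k_1) = 0xD79975
s_5 = InvRound(s_4, k_0) = 0x057451

0x057451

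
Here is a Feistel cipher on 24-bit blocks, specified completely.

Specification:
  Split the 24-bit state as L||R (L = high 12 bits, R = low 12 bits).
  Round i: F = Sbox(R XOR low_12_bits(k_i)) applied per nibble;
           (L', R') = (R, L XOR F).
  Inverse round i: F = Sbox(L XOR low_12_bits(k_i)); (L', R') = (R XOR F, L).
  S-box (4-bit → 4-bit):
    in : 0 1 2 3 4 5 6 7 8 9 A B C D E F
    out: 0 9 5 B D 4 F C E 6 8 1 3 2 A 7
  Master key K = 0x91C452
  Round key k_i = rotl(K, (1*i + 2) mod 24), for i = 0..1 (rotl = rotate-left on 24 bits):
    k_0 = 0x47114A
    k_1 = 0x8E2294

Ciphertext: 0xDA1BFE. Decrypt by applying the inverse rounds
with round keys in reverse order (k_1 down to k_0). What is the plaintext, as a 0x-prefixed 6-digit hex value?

0xFA1C4A

s_0 = ciphertext = 0xDA1BFE
s_1 = InvRound(s_0, k_1) = 0xC4ADA1
s_2 = InvRound(s_1, k_0) = 0xFA1C4A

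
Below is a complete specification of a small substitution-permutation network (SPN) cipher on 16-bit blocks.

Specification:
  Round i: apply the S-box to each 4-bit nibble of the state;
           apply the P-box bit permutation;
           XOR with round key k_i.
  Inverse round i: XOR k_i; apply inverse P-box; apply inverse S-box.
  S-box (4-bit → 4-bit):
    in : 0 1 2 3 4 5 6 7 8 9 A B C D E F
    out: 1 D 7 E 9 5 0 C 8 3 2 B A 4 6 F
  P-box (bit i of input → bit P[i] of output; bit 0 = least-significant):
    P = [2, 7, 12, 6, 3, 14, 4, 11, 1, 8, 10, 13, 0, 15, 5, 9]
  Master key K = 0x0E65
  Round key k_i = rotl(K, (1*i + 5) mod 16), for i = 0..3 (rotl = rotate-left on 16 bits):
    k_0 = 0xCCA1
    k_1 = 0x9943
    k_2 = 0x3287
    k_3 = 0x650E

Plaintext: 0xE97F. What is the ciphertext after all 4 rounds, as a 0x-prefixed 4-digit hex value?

0x567E

s_0 = plaintext = 0xE97F
s_1 = Round(s_0, k_0) = 0x5557
s_2 = Round(s_1, k_1) = 0x8D38
s_3 = Round(s_2, k_2) = 0x7CD7
s_4 = Round(s_3, k_3) = 0x567E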